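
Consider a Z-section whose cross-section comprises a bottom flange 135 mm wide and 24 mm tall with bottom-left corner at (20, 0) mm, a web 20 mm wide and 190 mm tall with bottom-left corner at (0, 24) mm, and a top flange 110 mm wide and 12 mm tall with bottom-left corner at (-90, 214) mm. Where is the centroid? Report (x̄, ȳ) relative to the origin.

x̄ = 32.93 mm, ȳ = 93.48 mm

bottom flange: A = 135 × 24 = 3240.00, centroid at (87.50, 12.00).
web: A = 20 × 190 = 3800.00, centroid at (10.00, 119.00).
top flange: A = 110 × 12 = 1320.00, centroid at (-35.00, 220.00).
ΣA = 8360.00 mm², ΣAx̄ = 275300.00 mm³, ΣAȳ = 781480.00 mm³.
x̄ = 275300.00/8360.00 = 32.93 mm; ȳ = 781480.00/8360.00 = 93.48 mm.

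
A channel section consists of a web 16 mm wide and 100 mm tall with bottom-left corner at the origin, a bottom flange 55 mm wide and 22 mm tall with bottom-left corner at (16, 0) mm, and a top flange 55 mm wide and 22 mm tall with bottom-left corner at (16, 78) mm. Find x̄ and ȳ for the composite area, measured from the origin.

Part | A | x̄ᵢ | ȳᵢ | A·x̄ᵢ | A·ȳᵢ
web | 1600.00 | 8.00 | 50.00 | 12800.00 | 80000.00
bottom flange | 1210.00 | 43.50 | 11.00 | 52635.00 | 13310.00
top flange | 1210.00 | 43.50 | 89.00 | 52635.00 | 107690.00
Σ | 4020.00 |  |  | 118070.00 | 201000.00
x̄ = 118070.00 / 4020.00 = 29.37 mm
ȳ = 201000.00 / 4020.00 = 50.00 mm

x̄ = 29.37 mm, ȳ = 50.00 mm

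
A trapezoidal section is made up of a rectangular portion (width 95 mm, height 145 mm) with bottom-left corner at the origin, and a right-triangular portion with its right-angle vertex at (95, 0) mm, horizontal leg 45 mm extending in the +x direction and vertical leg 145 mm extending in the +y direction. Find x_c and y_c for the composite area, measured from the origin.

rectangular portion: A = 95 × 145 = 13775.00, centroid at (47.50, 72.50).
triangular portion: A = ½·45·145 = 3262.50, centroid at (110.00, 48.33).
ΣA = 17037.50 mm²
ΣAx_c = (13775.00)(47.50) + (3262.50)(110.00) = 1013187.50 mm³
ΣAy_c = (13775.00)(72.50) + (3262.50)(48.33) = 1156375.00 mm³
x_c = 1013187.50 / 17037.50 = 59.47 mm
y_c = 1156375.00 / 17037.50 = 67.87 mm

x_c = 59.47 mm, y_c = 67.87 mm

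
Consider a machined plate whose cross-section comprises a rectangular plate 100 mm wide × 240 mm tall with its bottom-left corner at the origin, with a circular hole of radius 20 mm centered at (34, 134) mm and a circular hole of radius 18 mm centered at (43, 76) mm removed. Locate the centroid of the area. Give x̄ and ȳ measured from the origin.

Part | A | x̄ᵢ | ȳᵢ | A·x̄ᵢ | A·ȳᵢ
plate | 24000.00 | 50.00 | 120.00 | 1200000.00 | 2880000.00
hole 1 | -1256.64 | 34.00 | 134.00 | -42725.66 | -168389.37
hole 2 | -1017.88 | 43.00 | 76.00 | -43768.67 | -77358.58
Σ | 21725.49 |  |  | 1113505.67 | 2634252.06
x̄ = 1113505.67 / 21725.49 = 51.25 mm
ȳ = 2634252.06 / 21725.49 = 121.25 mm

x̄ = 51.25 mm, ȳ = 121.25 mm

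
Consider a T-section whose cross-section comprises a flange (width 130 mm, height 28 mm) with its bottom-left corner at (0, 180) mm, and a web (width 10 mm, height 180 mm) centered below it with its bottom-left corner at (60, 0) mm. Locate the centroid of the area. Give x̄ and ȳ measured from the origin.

web: A = 10 × 180 = 1800.00, centroid at (65.00, 90.00).
flange: A = 130 × 28 = 3640.00, centroid at (65.00, 194.00).
ΣA = 5440.00 mm², ΣAx̄ = 353600.00 mm³, ΣAȳ = 868160.00 mm³.
x̄ = 353600.00/5440.00 = 65.00 mm; ȳ = 868160.00/5440.00 = 159.59 mm.

x̄ = 65.00 mm, ȳ = 159.59 mm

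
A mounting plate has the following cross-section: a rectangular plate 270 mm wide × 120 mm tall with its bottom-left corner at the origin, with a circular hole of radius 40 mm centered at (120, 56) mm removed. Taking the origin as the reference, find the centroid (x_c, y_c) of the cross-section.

Part | A | x̄ᵢ | ȳᵢ | A·x̄ᵢ | A·ȳᵢ
plate | 32400.00 | 135.00 | 60.00 | 4374000.00 | 1944000.00
hole | -5026.55 | 120.00 | 56.00 | -603185.79 | -281486.70
Σ | 27373.45 |  |  | 3770814.21 | 1662513.30
x_c = 3770814.21 / 27373.45 = 137.75 mm
y_c = 1662513.30 / 27373.45 = 60.73 mm

x_c = 137.75 mm, y_c = 60.73 mm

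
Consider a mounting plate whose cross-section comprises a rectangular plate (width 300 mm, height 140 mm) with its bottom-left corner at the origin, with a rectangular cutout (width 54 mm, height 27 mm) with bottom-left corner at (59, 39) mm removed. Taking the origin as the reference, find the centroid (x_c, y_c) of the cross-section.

Part | A | x̄ᵢ | ȳᵢ | A·x̄ᵢ | A·ȳᵢ
plate | 42000.00 | 150.00 | 70.00 | 6300000.00 | 2940000.00
hole | -1458.00 | 86.00 | 52.50 | -125388.00 | -76545.00
Σ | 40542.00 |  |  | 6174612.00 | 2863455.00
x_c = 6174612.00 / 40542.00 = 152.30 mm
y_c = 2863455.00 / 40542.00 = 70.63 mm

x_c = 152.30 mm, y_c = 70.63 mm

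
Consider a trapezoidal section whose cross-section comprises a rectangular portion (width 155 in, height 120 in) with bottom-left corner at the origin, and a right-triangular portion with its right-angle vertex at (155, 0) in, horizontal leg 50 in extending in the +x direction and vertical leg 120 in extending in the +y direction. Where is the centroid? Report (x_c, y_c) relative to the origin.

x_c = 90.58 in, y_c = 57.22 in

rectangular portion: A = 155 × 120 = 18600.00, centroid at (77.50, 60.00).
triangular portion: A = ½·50·120 = 3000.00, centroid at (171.67, 40.00).
ΣA = 21600.00 in²
ΣAx_c = (18600.00)(77.50) + (3000.00)(171.67) = 1956500.00 in³
ΣAy_c = (18600.00)(60.00) + (3000.00)(40.00) = 1236000.00 in³
x_c = 1956500.00 / 21600.00 = 90.58 in
y_c = 1236000.00 / 21600.00 = 57.22 in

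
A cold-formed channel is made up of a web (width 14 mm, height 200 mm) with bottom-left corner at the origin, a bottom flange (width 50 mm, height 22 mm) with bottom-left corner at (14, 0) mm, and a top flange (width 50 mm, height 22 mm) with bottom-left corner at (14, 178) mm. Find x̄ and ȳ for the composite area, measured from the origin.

web: A = 14 × 200 = 2800.00, centroid at (7.00, 100.00).
bottom flange: A = 50 × 22 = 1100.00, centroid at (39.00, 11.00).
top flange: A = 50 × 22 = 1100.00, centroid at (39.00, 189.00).
ΣA = 5000.00 mm², ΣAx̄ = 105400.00 mm³, ΣAȳ = 500000.00 mm³.
x̄ = 105400.00/5000.00 = 21.08 mm; ȳ = 500000.00/5000.00 = 100.00 mm.

x̄ = 21.08 mm, ȳ = 100.00 mm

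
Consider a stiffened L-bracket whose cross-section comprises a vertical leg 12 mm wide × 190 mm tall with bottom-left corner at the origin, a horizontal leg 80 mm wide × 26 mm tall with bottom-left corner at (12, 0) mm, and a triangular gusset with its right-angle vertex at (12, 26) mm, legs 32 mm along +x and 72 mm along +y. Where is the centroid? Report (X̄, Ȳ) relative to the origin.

X̄ = 26.84 mm, Ȳ = 54.65 mm

Part | A | x̄ᵢ | ȳᵢ | A·x̄ᵢ | A·ȳᵢ
vertical leg | 2280.00 | 6.00 | 95.00 | 13680.00 | 216600.00
horizontal leg | 2080.00 | 52.00 | 13.00 | 108160.00 | 27040.00
gusset | 1152.00 | 22.67 | 50.00 | 26112.00 | 57600.00
Σ | 5512.00 |  |  | 147952.00 | 301240.00
X̄ = 147952.00 / 5512.00 = 26.84 mm
Ȳ = 301240.00 / 5512.00 = 54.65 mm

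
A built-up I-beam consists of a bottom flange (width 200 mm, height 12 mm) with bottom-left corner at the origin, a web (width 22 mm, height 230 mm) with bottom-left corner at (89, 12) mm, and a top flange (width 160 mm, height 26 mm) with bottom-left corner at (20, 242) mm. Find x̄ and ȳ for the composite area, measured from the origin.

x̄ = 100.00 mm, ȳ = 147.83 mm

bottom flange: A = 200 × 12 = 2400.00, centroid at (100.00, 6.00).
web: A = 22 × 230 = 5060.00, centroid at (100.00, 127.00).
top flange: A = 160 × 26 = 4160.00, centroid at (100.00, 255.00).
ΣA = 11620.00 mm², ΣAx̄ = 1162000.00 mm³, ΣAȳ = 1717820.00 mm³.
x̄ = 1162000.00/11620.00 = 100.00 mm; ȳ = 1717820.00/11620.00 = 147.83 mm.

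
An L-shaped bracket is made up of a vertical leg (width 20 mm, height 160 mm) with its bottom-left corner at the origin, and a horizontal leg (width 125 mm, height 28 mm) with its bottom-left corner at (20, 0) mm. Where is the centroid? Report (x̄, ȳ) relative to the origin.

Part | A | x̄ᵢ | ȳᵢ | A·x̄ᵢ | A·ȳᵢ
vertical leg | 3200.00 | 10.00 | 80.00 | 32000.00 | 256000.00
horizontal leg | 3500.00 | 82.50 | 14.00 | 288750.00 | 49000.00
Σ | 6700.00 |  |  | 320750.00 | 305000.00
x̄ = 320750.00 / 6700.00 = 47.87 mm
ȳ = 305000.00 / 6700.00 = 45.52 mm

x̄ = 47.87 mm, ȳ = 45.52 mm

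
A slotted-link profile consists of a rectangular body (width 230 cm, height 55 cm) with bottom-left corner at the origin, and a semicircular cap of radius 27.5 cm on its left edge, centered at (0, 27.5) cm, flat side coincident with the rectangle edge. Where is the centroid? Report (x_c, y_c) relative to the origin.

Part | A | x̄ᵢ | ȳᵢ | A·x̄ᵢ | A·ȳᵢ
rectangular body | 12650.00 | 115.00 | 27.50 | 1454750.00 | 347875.00
semicircular end | 1187.91 | -11.67 | 27.50 | -13864.58 | 32667.65
Σ | 13837.91 |  |  | 1440885.42 | 380542.65
x_c = 1440885.42 / 13837.91 = 104.13 cm
y_c = 380542.65 / 13837.91 = 27.50 cm

x_c = 104.13 cm, y_c = 27.50 cm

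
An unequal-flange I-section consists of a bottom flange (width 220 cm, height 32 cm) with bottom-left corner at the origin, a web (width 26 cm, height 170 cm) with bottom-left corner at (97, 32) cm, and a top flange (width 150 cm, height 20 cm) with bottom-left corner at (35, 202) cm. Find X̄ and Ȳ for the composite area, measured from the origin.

bottom flange: A = 220 × 32 = 7040.00, centroid at (110.00, 16.00).
web: A = 26 × 170 = 4420.00, centroid at (110.00, 117.00).
top flange: A = 150 × 20 = 3000.00, centroid at (110.00, 212.00).
ΣA = 14460.00 cm², ΣAX̄ = 1590600.00 cm³, ΣAȲ = 1265780.00 cm³.
X̄ = 1590600.00/14460.00 = 110.00 cm; Ȳ = 1265780.00/14460.00 = 87.54 cm.

X̄ = 110.00 cm, Ȳ = 87.54 cm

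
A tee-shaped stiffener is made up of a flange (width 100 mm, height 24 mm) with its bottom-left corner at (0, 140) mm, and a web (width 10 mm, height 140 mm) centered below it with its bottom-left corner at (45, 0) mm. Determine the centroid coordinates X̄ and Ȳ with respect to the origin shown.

X̄ = 50.00 mm, Ȳ = 121.79 mm

web: A = 10 × 140 = 1400.00, centroid at (50.00, 70.00).
flange: A = 100 × 24 = 2400.00, centroid at (50.00, 152.00).
ΣA = 3800.00 mm², ΣAX̄ = 190000.00 mm³, ΣAȲ = 462800.00 mm³.
X̄ = 190000.00/3800.00 = 50.00 mm; Ȳ = 462800.00/3800.00 = 121.79 mm.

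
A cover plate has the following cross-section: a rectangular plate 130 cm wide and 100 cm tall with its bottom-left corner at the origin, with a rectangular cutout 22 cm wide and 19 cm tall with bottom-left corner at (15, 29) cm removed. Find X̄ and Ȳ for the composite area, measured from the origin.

X̄ = 66.30 cm, Ȳ = 50.38 cm

plate: A = 130 × 100 = 13000.00, centroid at (65.00, 50.00).
hole: A = −(22 × 19) = -418.00, centroid at (26.00, 38.50).
ΣA = 12582.00 cm², ΣAX̄ = 834132.00 cm³, ΣAȲ = 633907.00 cm³.
X̄ = 834132.00/12582.00 = 66.30 cm; Ȳ = 633907.00/12582.00 = 50.38 cm.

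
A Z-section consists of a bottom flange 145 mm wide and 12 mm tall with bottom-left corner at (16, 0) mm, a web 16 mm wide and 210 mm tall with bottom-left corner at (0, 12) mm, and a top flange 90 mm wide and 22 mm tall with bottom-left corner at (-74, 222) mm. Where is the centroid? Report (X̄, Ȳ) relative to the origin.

Part | A | x̄ᵢ | ȳᵢ | A·x̄ᵢ | A·ȳᵢ
bottom flange | 1740.00 | 88.50 | 6.00 | 153990.00 | 10440.00
web | 3360.00 | 8.00 | 117.00 | 26880.00 | 393120.00
top flange | 1980.00 | -29.00 | 233.00 | -57420.00 | 461340.00
Σ | 7080.00 |  |  | 123450.00 | 864900.00
X̄ = 123450.00 / 7080.00 = 17.44 mm
Ȳ = 864900.00 / 7080.00 = 122.16 mm

X̄ = 17.44 mm, Ȳ = 122.16 mm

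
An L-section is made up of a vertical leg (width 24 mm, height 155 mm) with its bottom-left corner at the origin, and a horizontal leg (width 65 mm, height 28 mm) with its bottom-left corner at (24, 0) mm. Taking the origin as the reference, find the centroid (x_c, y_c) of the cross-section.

vertical leg: A = 24 × 155 = 3720.00, centroid at (12.00, 77.50).
horizontal leg: A = 65 × 28 = 1820.00, centroid at (56.50, 14.00).
ΣA = 5540.00 mm²
ΣAx_c = (3720.00)(12.00) + (1820.00)(56.50) = 147470.00 mm³
ΣAy_c = (3720.00)(77.50) + (1820.00)(14.00) = 313780.00 mm³
x_c = 147470.00 / 5540.00 = 26.62 mm
y_c = 313780.00 / 5540.00 = 56.64 mm

x_c = 26.62 mm, y_c = 56.64 mm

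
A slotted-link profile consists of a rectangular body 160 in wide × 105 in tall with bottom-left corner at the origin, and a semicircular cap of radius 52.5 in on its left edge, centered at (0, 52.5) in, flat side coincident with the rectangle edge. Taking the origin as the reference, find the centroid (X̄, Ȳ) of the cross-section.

rectangular body: A = 160 × 105 = 16800.00, centroid at (80.00, 52.50).
semicircular end: A = ½π·52.5² = 4329.51, centroid at (-22.28, 52.50).
ΣA = 21129.51 in²
ΣAX̄ = (16800.00)(80.00) + (4329.51)(-22.28) = 1247531.25 in³
ΣAȲ = (16800.00)(52.50) + (4329.51)(52.50) = 1109299.14 in³
X̄ = 1247531.25 / 21129.51 = 59.04 in
Ȳ = 1109299.14 / 21129.51 = 52.50 in

X̄ = 59.04 in, Ȳ = 52.50 in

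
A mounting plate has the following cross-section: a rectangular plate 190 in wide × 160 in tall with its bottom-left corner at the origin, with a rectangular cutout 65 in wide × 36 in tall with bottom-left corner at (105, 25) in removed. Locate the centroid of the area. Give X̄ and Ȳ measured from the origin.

X̄ = 91.46 in, Ȳ = 83.09 in

Part | A | x̄ᵢ | ȳᵢ | A·x̄ᵢ | A·ȳᵢ
plate | 30400.00 | 95.00 | 80.00 | 2888000.00 | 2432000.00
hole | -2340.00 | 137.50 | 43.00 | -321750.00 | -100620.00
Σ | 28060.00 |  |  | 2566250.00 | 2331380.00
X̄ = 2566250.00 / 28060.00 = 91.46 in
Ȳ = 2331380.00 / 28060.00 = 83.09 in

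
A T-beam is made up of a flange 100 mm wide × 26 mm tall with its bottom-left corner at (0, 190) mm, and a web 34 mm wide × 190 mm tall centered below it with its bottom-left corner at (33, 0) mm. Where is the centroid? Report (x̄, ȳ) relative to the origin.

x̄ = 50.00 mm, ȳ = 125.99 mm

web: A = 34 × 190 = 6460.00, centroid at (50.00, 95.00).
flange: A = 100 × 26 = 2600.00, centroid at (50.00, 203.00).
ΣA = 9060.00 mm²
ΣAx̄ = (6460.00)(50.00) + (2600.00)(50.00) = 453000.00 mm³
ΣAȳ = (6460.00)(95.00) + (2600.00)(203.00) = 1141500.00 mm³
x̄ = 453000.00 / 9060.00 = 50.00 mm
ȳ = 1141500.00 / 9060.00 = 125.99 mm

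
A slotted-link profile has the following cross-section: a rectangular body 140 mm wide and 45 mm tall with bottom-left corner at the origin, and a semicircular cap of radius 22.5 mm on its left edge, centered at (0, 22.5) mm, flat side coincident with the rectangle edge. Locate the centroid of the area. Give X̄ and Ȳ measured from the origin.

X̄ = 61.08 mm, Ȳ = 22.50 mm

Part | A | x̄ᵢ | ȳᵢ | A·x̄ᵢ | A·ȳᵢ
rectangular body | 6300.00 | 70.00 | 22.50 | 441000.00 | 141750.00
semicircular end | 795.22 | -9.55 | 22.50 | -7593.75 | 17892.35
Σ | 7095.22 |  |  | 433406.25 | 159642.35
X̄ = 433406.25 / 7095.22 = 61.08 mm
Ȳ = 159642.35 / 7095.22 = 22.50 mm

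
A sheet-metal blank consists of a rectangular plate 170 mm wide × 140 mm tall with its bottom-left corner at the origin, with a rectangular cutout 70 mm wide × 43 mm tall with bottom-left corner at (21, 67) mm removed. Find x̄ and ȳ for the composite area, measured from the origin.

x̄ = 89.20 mm, ȳ = 67.32 mm

plate: A = 170 × 140 = 23800.00, centroid at (85.00, 70.00).
hole: A = −(70 × 43) = -3010.00, centroid at (56.00, 88.50).
ΣA = 20790.00 mm²
ΣAx̄ = (23800.00)(85.00) + (-3010.00)(56.00) = 1854440.00 mm³
ΣAȳ = (23800.00)(70.00) + (-3010.00)(88.50) = 1399615.00 mm³
x̄ = 1854440.00 / 20790.00 = 89.20 mm
ȳ = 1399615.00 / 20790.00 = 67.32 mm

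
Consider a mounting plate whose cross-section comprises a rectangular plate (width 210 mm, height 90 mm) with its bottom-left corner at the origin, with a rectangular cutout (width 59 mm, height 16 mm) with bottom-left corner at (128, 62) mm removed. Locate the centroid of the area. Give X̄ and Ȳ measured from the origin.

X̄ = 102.24 mm, Ȳ = 43.69 mm

plate: A = 210 × 90 = 18900.00, centroid at (105.00, 45.00).
hole: A = −(59 × 16) = -944.00, centroid at (157.50, 70.00).
ΣA = 17956.00 mm², ΣAX̄ = 1835820.00 mm³, ΣAȲ = 784420.00 mm³.
X̄ = 1835820.00/17956.00 = 102.24 mm; Ȳ = 784420.00/17956.00 = 43.69 mm.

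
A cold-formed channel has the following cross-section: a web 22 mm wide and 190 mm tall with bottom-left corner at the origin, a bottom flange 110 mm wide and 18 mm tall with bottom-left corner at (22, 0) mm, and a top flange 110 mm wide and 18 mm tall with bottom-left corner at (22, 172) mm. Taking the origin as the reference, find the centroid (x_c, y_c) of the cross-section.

Part | A | x̄ᵢ | ȳᵢ | A·x̄ᵢ | A·ȳᵢ
web | 4180.00 | 11.00 | 95.00 | 45980.00 | 397100.00
bottom flange | 1980.00 | 77.00 | 9.00 | 152460.00 | 17820.00
top flange | 1980.00 | 77.00 | 181.00 | 152460.00 | 358380.00
Σ | 8140.00 |  |  | 350900.00 | 773300.00
x_c = 350900.00 / 8140.00 = 43.11 mm
y_c = 773300.00 / 8140.00 = 95.00 mm

x_c = 43.11 mm, y_c = 95.00 mm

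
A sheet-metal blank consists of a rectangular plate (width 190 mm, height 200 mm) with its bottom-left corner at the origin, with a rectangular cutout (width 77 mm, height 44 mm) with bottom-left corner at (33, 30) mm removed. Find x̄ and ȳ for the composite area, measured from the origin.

plate: A = 190 × 200 = 38000.00, centroid at (95.00, 100.00).
hole: A = −(77 × 44) = -3388.00, centroid at (71.50, 52.00).
ΣA = 34612.00 mm², ΣAx̄ = 3367758.00 mm³, ΣAȳ = 3623824.00 mm³.
x̄ = 3367758.00/34612.00 = 97.30 mm; ȳ = 3623824.00/34612.00 = 104.70 mm.

x̄ = 97.30 mm, ȳ = 104.70 mm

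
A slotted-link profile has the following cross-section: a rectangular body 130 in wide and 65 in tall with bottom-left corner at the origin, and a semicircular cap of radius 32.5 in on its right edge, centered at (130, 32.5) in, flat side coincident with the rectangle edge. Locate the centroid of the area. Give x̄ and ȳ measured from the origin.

x̄ = 77.93 in, ȳ = 32.50 in

rectangular body: A = 130 × 65 = 8450.00, centroid at (65.00, 32.50).
semicircular end: A = ½π·32.5² = 1659.15, centroid at (143.79, 32.50).
ΣA = 10109.15 in², ΣAx̄ = 787825.39 in³, ΣAȳ = 328547.49 in³.
x̄ = 787825.39/10109.15 = 77.93 in; ȳ = 328547.49/10109.15 = 32.50 in.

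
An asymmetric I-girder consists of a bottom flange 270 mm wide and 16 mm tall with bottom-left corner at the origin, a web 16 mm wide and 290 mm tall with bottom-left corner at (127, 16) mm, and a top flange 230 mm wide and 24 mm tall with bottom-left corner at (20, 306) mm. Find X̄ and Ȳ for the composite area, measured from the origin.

X̄ = 135.00 mm, Ȳ = 175.20 mm

bottom flange: A = 270 × 16 = 4320.00, centroid at (135.00, 8.00).
web: A = 16 × 290 = 4640.00, centroid at (135.00, 161.00).
top flange: A = 230 × 24 = 5520.00, centroid at (135.00, 318.00).
ΣA = 14480.00 mm²
ΣAX̄ = (4320.00)(135.00) + (4640.00)(135.00) + (5520.00)(135.00) = 1954800.00 mm³
ΣAȲ = (4320.00)(8.00) + (4640.00)(161.00) + (5520.00)(318.00) = 2536960.00 mm³
X̄ = 1954800.00 / 14480.00 = 135.00 mm
Ȳ = 2536960.00 / 14480.00 = 175.20 mm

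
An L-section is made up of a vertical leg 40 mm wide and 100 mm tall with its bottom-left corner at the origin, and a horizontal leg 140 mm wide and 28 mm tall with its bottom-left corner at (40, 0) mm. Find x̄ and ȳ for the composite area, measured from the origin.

vertical leg: A = 40 × 100 = 4000.00, centroid at (20.00, 50.00).
horizontal leg: A = 140 × 28 = 3920.00, centroid at (110.00, 14.00).
ΣA = 7920.00 mm², ΣAx̄ = 511200.00 mm³, ΣAȳ = 254880.00 mm³.
x̄ = 511200.00/7920.00 = 64.55 mm; ȳ = 254880.00/7920.00 = 32.18 mm.

x̄ = 64.55 mm, ȳ = 32.18 mm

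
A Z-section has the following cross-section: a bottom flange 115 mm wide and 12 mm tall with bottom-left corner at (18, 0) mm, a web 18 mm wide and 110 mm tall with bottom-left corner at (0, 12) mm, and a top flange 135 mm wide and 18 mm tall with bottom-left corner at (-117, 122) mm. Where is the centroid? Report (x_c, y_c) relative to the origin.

Part | A | x̄ᵢ | ȳᵢ | A·x̄ᵢ | A·ȳᵢ
bottom flange | 1380.00 | 75.50 | 6.00 | 104190.00 | 8280.00
web | 1980.00 | 9.00 | 67.00 | 17820.00 | 132660.00
top flange | 2430.00 | -49.50 | 131.00 | -120285.00 | 318330.00
Σ | 5790.00 |  |  | 1725.00 | 459270.00
x_c = 1725.00 / 5790.00 = 0.30 mm
y_c = 459270.00 / 5790.00 = 79.32 mm

x_c = 0.30 mm, y_c = 79.32 mm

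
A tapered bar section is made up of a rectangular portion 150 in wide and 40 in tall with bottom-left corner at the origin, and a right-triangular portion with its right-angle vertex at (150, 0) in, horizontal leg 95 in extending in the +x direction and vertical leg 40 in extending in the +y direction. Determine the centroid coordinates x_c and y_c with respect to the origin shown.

rectangular portion: A = 150 × 40 = 6000.00, centroid at (75.00, 20.00).
triangular portion: A = ½·95·40 = 1900.00, centroid at (181.67, 13.33).
ΣA = 7900.00 in², ΣAx_c = 795166.67 in³, ΣAy_c = 145333.33 in³.
x_c = 795166.67/7900.00 = 100.65 in; y_c = 145333.33/7900.00 = 18.40 in.

x_c = 100.65 in, y_c = 18.40 in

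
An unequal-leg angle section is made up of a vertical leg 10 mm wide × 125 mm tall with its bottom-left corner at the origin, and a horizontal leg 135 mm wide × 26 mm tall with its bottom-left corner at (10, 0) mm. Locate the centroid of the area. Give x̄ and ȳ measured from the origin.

vertical leg: A = 10 × 125 = 1250.00, centroid at (5.00, 62.50).
horizontal leg: A = 135 × 26 = 3510.00, centroid at (77.50, 13.00).
ΣA = 4760.00 mm², ΣAx̄ = 278275.00 mm³, ΣAȳ = 123755.00 mm³.
x̄ = 278275.00/4760.00 = 58.46 mm; ȳ = 123755.00/4760.00 = 26.00 mm.

x̄ = 58.46 mm, ȳ = 26.00 mm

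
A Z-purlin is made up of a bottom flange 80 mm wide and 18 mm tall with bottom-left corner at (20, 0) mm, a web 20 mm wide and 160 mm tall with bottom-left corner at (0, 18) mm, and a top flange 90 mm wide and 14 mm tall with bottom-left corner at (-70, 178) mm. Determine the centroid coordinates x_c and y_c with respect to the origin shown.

x_c = 14.73 mm, y_c = 94.86 mm

bottom flange: A = 80 × 18 = 1440.00, centroid at (60.00, 9.00).
web: A = 20 × 160 = 3200.00, centroid at (10.00, 98.00).
top flange: A = 90 × 14 = 1260.00, centroid at (-25.00, 185.00).
ΣA = 5900.00 mm², ΣAx_c = 86900.00 mm³, ΣAy_c = 559660.00 mm³.
x_c = 86900.00/5900.00 = 14.73 mm; y_c = 559660.00/5900.00 = 94.86 mm.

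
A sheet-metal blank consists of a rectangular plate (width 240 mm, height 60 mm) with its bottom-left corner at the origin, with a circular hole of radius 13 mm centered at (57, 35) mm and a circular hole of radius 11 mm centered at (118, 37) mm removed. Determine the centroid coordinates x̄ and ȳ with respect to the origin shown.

x̄ = 122.54 mm, ȳ = 29.61 mm

plate: A = 240 × 60 = 14400.00, centroid at (120.00, 30.00).
hole 1: A = −π·13² = -530.93, centroid at (57.00, 35.00).
hole 2: A = −π·11² = -380.13, centroid at (118.00, 37.00).
ΣA = 13488.94 mm²
ΣAx̄ = (14400.00)(120.00) + (-530.93)(57.00) + (-380.13)(118.00) = 1652881.38 mm³
ΣAȳ = (14400.00)(30.00) + (-530.93)(35.00) + (-380.13)(37.00) = 399352.57 mm³
x̄ = 1652881.38 / 13488.94 = 122.54 mm
ȳ = 399352.57 / 13488.94 = 29.61 mm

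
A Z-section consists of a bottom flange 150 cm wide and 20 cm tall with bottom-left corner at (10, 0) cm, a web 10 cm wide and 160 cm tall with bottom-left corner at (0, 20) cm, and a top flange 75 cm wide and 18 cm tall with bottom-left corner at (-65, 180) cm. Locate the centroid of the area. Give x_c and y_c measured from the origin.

bottom flange: A = 150 × 20 = 3000.00, centroid at (85.00, 10.00).
web: A = 10 × 160 = 1600.00, centroid at (5.00, 100.00).
top flange: A = 75 × 18 = 1350.00, centroid at (-27.50, 189.00).
ΣA = 5950.00 cm²
ΣAx_c = (3000.00)(85.00) + (1600.00)(5.00) + (1350.00)(-27.50) = 225875.00 cm³
ΣAy_c = (3000.00)(10.00) + (1600.00)(100.00) + (1350.00)(189.00) = 445150.00 cm³
x_c = 225875.00 / 5950.00 = 37.96 cm
y_c = 445150.00 / 5950.00 = 74.82 cm

x_c = 37.96 cm, y_c = 74.82 cm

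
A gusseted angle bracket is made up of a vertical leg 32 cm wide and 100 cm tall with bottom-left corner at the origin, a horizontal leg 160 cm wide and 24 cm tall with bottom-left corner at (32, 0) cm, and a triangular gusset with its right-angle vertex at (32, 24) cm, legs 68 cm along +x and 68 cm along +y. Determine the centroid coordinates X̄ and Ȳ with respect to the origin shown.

X̄ = 64.98 cm, Ȳ = 33.57 cm

vertical leg: A = 32 × 100 = 3200.00, centroid at (16.00, 50.00).
horizontal leg: A = 160 × 24 = 3840.00, centroid at (112.00, 12.00).
gusset: A = ½·68·68 = 2312.00, centroid at (54.67, 46.67).
ΣA = 9352.00 cm²
ΣAX̄ = (3200.00)(16.00) + (3840.00)(112.00) + (2312.00)(54.67) = 607669.33 cm³
ΣAȲ = (3200.00)(50.00) + (3840.00)(12.00) + (2312.00)(46.67) = 313973.33 cm³
X̄ = 607669.33 / 9352.00 = 64.98 cm
Ȳ = 313973.33 / 9352.00 = 33.57 cm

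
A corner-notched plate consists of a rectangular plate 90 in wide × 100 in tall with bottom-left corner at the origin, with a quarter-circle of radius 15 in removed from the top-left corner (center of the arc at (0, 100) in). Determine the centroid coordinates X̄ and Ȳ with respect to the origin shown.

plate: A = 90 × 100 = 9000.00, centroid at (45.00, 50.00).
removed quarter-circle: A = −¼π·15² = -176.71, centroid at (6.37, 93.63).
ΣA = 8823.29 in²
ΣAX̄ = (9000.00)(45.00) + (-176.71)(6.37) = 403875.00 in³
ΣAȲ = (9000.00)(50.00) + (-176.71)(93.63) = 433453.54 in³
X̄ = 403875.00 / 8823.29 = 45.77 in
Ȳ = 433453.54 / 8823.29 = 49.13 in

X̄ = 45.77 in, Ȳ = 49.13 in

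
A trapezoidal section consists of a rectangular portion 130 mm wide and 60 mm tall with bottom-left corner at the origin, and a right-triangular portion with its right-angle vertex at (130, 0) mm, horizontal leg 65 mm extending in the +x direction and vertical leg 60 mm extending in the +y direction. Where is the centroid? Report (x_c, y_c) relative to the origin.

x_c = 82.33 mm, y_c = 28.00 mm

Part | A | x̄ᵢ | ȳᵢ | A·x̄ᵢ | A·ȳᵢ
rectangular portion | 7800.00 | 65.00 | 30.00 | 507000.00 | 234000.00
triangular portion | 1950.00 | 151.67 | 20.00 | 295750.00 | 39000.00
Σ | 9750.00 |  |  | 802750.00 | 273000.00
x_c = 802750.00 / 9750.00 = 82.33 mm
y_c = 273000.00 / 9750.00 = 28.00 mm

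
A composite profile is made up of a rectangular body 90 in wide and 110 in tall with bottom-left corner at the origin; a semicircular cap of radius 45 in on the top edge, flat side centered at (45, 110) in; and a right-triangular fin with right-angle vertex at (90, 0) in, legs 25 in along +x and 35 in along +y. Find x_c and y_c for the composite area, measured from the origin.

Part | A | x̄ᵢ | ȳᵢ | A·x̄ᵢ | A·ȳᵢ
rectangular body | 9900.00 | 45.00 | 55.00 | 445500.00 | 544500.00
semicircular top | 3180.86 | 45.00 | 129.10 | 143138.82 | 410644.88
triangular fin | 437.50 | 98.33 | 11.67 | 43020.83 | 5104.17
Σ | 13518.36 |  |  | 631659.65 | 960249.05
x_c = 631659.65 / 13518.36 = 46.73 in
y_c = 960249.05 / 13518.36 = 71.03 in

x_c = 46.73 in, y_c = 71.03 in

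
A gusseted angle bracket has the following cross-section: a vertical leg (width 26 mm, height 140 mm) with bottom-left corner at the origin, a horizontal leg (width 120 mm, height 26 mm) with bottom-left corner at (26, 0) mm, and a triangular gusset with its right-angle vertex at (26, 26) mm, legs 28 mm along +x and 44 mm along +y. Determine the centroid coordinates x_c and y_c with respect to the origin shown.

x_c = 45.74 mm, y_c = 43.44 mm

vertical leg: A = 26 × 140 = 3640.00, centroid at (13.00, 70.00).
horizontal leg: A = 120 × 26 = 3120.00, centroid at (86.00, 13.00).
gusset: A = ½·28·44 = 616.00, centroid at (35.33, 40.67).
ΣA = 7376.00 mm², ΣAx_c = 337405.33 mm³, ΣAy_c = 320410.67 mm³.
x_c = 337405.33/7376.00 = 45.74 mm; y_c = 320410.67/7376.00 = 43.44 mm.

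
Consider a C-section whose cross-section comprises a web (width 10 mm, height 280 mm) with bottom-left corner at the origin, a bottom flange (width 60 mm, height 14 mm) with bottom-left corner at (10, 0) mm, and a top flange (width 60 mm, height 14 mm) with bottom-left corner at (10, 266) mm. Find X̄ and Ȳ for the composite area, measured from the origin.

Part | A | x̄ᵢ | ȳᵢ | A·x̄ᵢ | A·ȳᵢ
web | 2800.00 | 5.00 | 140.00 | 14000.00 | 392000.00
bottom flange | 840.00 | 40.00 | 7.00 | 33600.00 | 5880.00
top flange | 840.00 | 40.00 | 273.00 | 33600.00 | 229320.00
Σ | 4480.00 |  |  | 81200.00 | 627200.00
X̄ = 81200.00 / 4480.00 = 18.12 mm
Ȳ = 627200.00 / 4480.00 = 140.00 mm

X̄ = 18.12 mm, Ȳ = 140.00 mm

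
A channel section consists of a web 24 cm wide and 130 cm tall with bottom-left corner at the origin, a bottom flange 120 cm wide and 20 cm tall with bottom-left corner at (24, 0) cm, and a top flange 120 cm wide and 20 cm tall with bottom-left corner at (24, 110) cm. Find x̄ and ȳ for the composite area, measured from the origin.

x̄ = 55.64 cm, ȳ = 65.00 cm

Part | A | x̄ᵢ | ȳᵢ | A·x̄ᵢ | A·ȳᵢ
web | 3120.00 | 12.00 | 65.00 | 37440.00 | 202800.00
bottom flange | 2400.00 | 84.00 | 10.00 | 201600.00 | 24000.00
top flange | 2400.00 | 84.00 | 120.00 | 201600.00 | 288000.00
Σ | 7920.00 |  |  | 440640.00 | 514800.00
x̄ = 440640.00 / 7920.00 = 55.64 cm
ȳ = 514800.00 / 7920.00 = 65.00 cm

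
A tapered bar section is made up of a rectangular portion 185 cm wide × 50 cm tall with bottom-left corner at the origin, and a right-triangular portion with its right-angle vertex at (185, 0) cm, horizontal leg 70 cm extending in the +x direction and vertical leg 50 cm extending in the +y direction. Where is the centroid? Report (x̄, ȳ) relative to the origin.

rectangular portion: A = 185 × 50 = 9250.00, centroid at (92.50, 25.00).
triangular portion: A = ½·70·50 = 1750.00, centroid at (208.33, 16.67).
ΣA = 11000.00 cm², ΣAx̄ = 1220208.33 cm³, ΣAȳ = 260416.67 cm³.
x̄ = 1220208.33/11000.00 = 110.93 cm; ȳ = 260416.67/11000.00 = 23.67 cm.

x̄ = 110.93 cm, ȳ = 23.67 cm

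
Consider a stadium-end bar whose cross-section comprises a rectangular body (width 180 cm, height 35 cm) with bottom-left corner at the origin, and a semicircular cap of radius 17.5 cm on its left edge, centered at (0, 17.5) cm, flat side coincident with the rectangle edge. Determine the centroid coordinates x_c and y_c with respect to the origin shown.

x_c = 83.09 cm, y_c = 17.50 cm

rectangular body: A = 180 × 35 = 6300.00, centroid at (90.00, 17.50).
semicircular end: A = ½π·17.5² = 481.06, centroid at (-7.43, 17.50).
ΣA = 6781.06 cm², ΣAx_c = 563427.08 cm³, ΣAy_c = 118668.49 cm³.
x_c = 563427.08/6781.06 = 83.09 cm; y_c = 118668.49/6781.06 = 17.50 cm.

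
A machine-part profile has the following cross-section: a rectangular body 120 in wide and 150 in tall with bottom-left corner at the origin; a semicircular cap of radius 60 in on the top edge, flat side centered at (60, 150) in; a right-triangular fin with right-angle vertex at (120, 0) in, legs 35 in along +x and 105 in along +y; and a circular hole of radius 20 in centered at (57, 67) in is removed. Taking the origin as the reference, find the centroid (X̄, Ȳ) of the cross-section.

rectangular body: A = 120 × 150 = 18000.00, centroid at (60.00, 75.00).
semicircular top: A = ½π·60² = 5654.87, centroid at (60.00, 175.46).
triangular fin: A = ½·35·105 = 1837.50, centroid at (131.67, 35.00).
hole: A = −π·20² = -1256.64, centroid at (57.00, 67.00).
ΣA = 24235.73 in², ΣAX̄ = 1589601.19 in³, ΣAȲ = 2322347.83 in³.
X̄ = 1589601.19/24235.73 = 65.59 in; Ȳ = 2322347.83/24235.73 = 95.82 in.

X̄ = 65.59 in, Ȳ = 95.82 in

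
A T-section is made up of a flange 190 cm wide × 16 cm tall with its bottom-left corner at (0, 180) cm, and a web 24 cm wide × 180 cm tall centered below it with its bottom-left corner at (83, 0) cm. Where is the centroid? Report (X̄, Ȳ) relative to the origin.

X̄ = 95.00 cm, Ȳ = 130.48 cm

web: A = 24 × 180 = 4320.00, centroid at (95.00, 90.00).
flange: A = 190 × 16 = 3040.00, centroid at (95.00, 188.00).
ΣA = 7360.00 cm², ΣAX̄ = 699200.00 cm³, ΣAȲ = 960320.00 cm³.
X̄ = 699200.00/7360.00 = 95.00 cm; Ȳ = 960320.00/7360.00 = 130.48 cm.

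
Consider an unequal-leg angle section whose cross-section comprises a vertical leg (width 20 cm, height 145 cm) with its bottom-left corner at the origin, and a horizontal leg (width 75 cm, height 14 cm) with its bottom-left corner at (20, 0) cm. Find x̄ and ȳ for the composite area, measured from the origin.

x̄ = 22.63 cm, ȳ = 55.09 cm

vertical leg: A = 20 × 145 = 2900.00, centroid at (10.00, 72.50).
horizontal leg: A = 75 × 14 = 1050.00, centroid at (57.50, 7.00).
ΣA = 3950.00 cm², ΣAx̄ = 89375.00 cm³, ΣAȳ = 217600.00 cm³.
x̄ = 89375.00/3950.00 = 22.63 cm; ȳ = 217600.00/3950.00 = 55.09 cm.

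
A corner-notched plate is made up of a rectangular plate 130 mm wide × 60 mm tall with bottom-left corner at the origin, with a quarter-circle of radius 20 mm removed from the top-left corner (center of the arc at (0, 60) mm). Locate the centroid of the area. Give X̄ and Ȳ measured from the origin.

Part | A | x̄ᵢ | ȳᵢ | A·x̄ᵢ | A·ȳᵢ
plate | 7800.00 | 65.00 | 30.00 | 507000.00 | 234000.00
removed quarter-circle | -314.16 | 8.49 | 51.51 | -2666.67 | -16182.89
Σ | 7485.84 |  |  | 504333.33 | 217817.11
X̄ = 504333.33 / 7485.84 = 67.37 mm
Ȳ = 217817.11 / 7485.84 = 29.10 mm

X̄ = 67.37 mm, Ȳ = 29.10 mm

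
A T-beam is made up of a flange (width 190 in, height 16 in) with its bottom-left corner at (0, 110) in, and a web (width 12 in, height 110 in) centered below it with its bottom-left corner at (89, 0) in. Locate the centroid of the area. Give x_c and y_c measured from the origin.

Part | A | x̄ᵢ | ȳᵢ | A·x̄ᵢ | A·ȳᵢ
web | 1320.00 | 95.00 | 55.00 | 125400.00 | 72600.00
flange | 3040.00 | 95.00 | 118.00 | 288800.00 | 358720.00
Σ | 4360.00 |  |  | 414200.00 | 431320.00
x_c = 414200.00 / 4360.00 = 95.00 in
y_c = 431320.00 / 4360.00 = 98.93 in

x_c = 95.00 in, y_c = 98.93 in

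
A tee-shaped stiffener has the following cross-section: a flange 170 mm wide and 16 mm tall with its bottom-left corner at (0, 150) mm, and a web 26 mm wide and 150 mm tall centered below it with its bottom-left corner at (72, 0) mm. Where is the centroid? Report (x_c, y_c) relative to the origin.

x_c = 85.00 mm, y_c = 109.10 mm

web: A = 26 × 150 = 3900.00, centroid at (85.00, 75.00).
flange: A = 170 × 16 = 2720.00, centroid at (85.00, 158.00).
ΣA = 6620.00 mm²
ΣAx_c = (3900.00)(85.00) + (2720.00)(85.00) = 562700.00 mm³
ΣAy_c = (3900.00)(75.00) + (2720.00)(158.00) = 722260.00 mm³
x_c = 562700.00 / 6620.00 = 85.00 mm
y_c = 722260.00 / 6620.00 = 109.10 mm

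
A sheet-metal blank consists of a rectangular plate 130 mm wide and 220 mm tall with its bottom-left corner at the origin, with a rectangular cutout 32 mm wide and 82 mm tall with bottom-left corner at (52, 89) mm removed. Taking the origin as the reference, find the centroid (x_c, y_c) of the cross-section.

x_c = 64.70 mm, y_c = 107.98 mm

plate: A = 130 × 220 = 28600.00, centroid at (65.00, 110.00).
hole: A = −(32 × 82) = -2624.00, centroid at (68.00, 130.00).
ΣA = 25976.00 mm², ΣAx_c = 1680568.00 mm³, ΣAy_c = 2804880.00 mm³.
x_c = 1680568.00/25976.00 = 64.70 mm; y_c = 2804880.00/25976.00 = 107.98 mm.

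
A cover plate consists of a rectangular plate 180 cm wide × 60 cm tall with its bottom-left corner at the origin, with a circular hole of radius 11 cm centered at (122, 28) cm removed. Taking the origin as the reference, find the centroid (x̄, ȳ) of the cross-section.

x̄ = 88.83 cm, ȳ = 30.07 cm

Part | A | x̄ᵢ | ȳᵢ | A·x̄ᵢ | A·ȳᵢ
plate | 10800.00 | 90.00 | 30.00 | 972000.00 | 324000.00
hole | -380.13 | 122.00 | 28.00 | -46376.19 | -10643.72
Σ | 10419.87 |  |  | 925623.81 | 313356.28
x̄ = 925623.81 / 10419.87 = 88.83 cm
ȳ = 313356.28 / 10419.87 = 30.07 cm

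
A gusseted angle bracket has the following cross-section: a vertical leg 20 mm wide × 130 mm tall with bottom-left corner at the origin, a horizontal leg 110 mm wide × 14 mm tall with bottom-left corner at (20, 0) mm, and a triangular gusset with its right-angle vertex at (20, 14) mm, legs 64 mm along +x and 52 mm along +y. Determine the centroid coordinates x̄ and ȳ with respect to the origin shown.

x̄ = 36.23 mm, ȳ = 39.96 mm

vertical leg: A = 20 × 130 = 2600.00, centroid at (10.00, 65.00).
horizontal leg: A = 110 × 14 = 1540.00, centroid at (75.00, 7.00).
gusset: A = ½·64·52 = 1664.00, centroid at (41.33, 31.33).
ΣA = 5804.00 mm², ΣAx̄ = 210278.67 mm³, ΣAȳ = 231918.67 mm³.
x̄ = 210278.67/5804.00 = 36.23 mm; ȳ = 231918.67/5804.00 = 39.96 mm.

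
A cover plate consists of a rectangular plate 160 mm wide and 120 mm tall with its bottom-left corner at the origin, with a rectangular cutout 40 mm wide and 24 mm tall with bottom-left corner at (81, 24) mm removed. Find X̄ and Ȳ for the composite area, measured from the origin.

X̄ = 78.89 mm, Ȳ = 61.26 mm

plate: A = 160 × 120 = 19200.00, centroid at (80.00, 60.00).
hole: A = −(40 × 24) = -960.00, centroid at (101.00, 36.00).
ΣA = 18240.00 mm², ΣAX̄ = 1439040.00 mm³, ΣAȲ = 1117440.00 mm³.
X̄ = 1439040.00/18240.00 = 78.89 mm; Ȳ = 1117440.00/18240.00 = 61.26 mm.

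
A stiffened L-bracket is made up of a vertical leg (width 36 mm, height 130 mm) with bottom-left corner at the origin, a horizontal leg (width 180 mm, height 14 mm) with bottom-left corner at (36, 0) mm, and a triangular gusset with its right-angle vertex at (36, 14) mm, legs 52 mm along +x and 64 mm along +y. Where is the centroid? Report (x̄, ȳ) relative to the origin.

x̄ = 55.34 mm, ȳ = 42.94 mm

Part | A | x̄ᵢ | ȳᵢ | A·x̄ᵢ | A·ȳᵢ
vertical leg | 4680.00 | 18.00 | 65.00 | 84240.00 | 304200.00
horizontal leg | 2520.00 | 126.00 | 7.00 | 317520.00 | 17640.00
gusset | 1664.00 | 53.33 | 35.33 | 88746.67 | 58794.67
Σ | 8864.00 |  |  | 490506.67 | 380634.67
x̄ = 490506.67 / 8864.00 = 55.34 mm
ȳ = 380634.67 / 8864.00 = 42.94 mm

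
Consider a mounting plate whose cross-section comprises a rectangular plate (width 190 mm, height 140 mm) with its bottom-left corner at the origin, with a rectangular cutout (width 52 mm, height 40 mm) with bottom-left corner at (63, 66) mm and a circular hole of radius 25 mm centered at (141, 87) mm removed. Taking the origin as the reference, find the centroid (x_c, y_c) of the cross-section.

plate: A = 190 × 140 = 26600.00, centroid at (95.00, 70.00).
hole 1: A = −(52 × 40) = -2080.00, centroid at (89.00, 86.00).
hole 2: A = −π·25² = -1963.50, centroid at (141.00, 87.00).
ΣA = 22556.50 mm²
ΣAx_c = (26600.00)(95.00) + (-2080.00)(89.00) + (-1963.50)(141.00) = 2065027.15 mm³
ΣAy_c = (26600.00)(70.00) + (-2080.00)(86.00) + (-1963.50)(87.00) = 1512295.90 mm³
x_c = 2065027.15 / 22556.50 = 91.55 mm
y_c = 1512295.90 / 22556.50 = 67.04 mm

x_c = 91.55 mm, y_c = 67.04 mm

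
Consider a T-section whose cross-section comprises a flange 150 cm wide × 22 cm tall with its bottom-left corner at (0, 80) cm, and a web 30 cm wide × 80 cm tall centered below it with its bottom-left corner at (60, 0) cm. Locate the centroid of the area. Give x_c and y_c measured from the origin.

Part | A | x̄ᵢ | ȳᵢ | A·x̄ᵢ | A·ȳᵢ
web | 2400.00 | 75.00 | 40.00 | 180000.00 | 96000.00
flange | 3300.00 | 75.00 | 91.00 | 247500.00 | 300300.00
Σ | 5700.00 |  |  | 427500.00 | 396300.00
x_c = 427500.00 / 5700.00 = 75.00 cm
y_c = 396300.00 / 5700.00 = 69.53 cm

x_c = 75.00 cm, y_c = 69.53 cm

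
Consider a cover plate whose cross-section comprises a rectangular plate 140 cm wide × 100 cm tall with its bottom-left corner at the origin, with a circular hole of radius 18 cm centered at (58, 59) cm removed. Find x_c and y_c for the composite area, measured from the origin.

Part | A | x̄ᵢ | ȳᵢ | A·x̄ᵢ | A·ȳᵢ
plate | 14000.00 | 70.00 | 50.00 | 980000.00 | 700000.00
hole | -1017.88 | 58.00 | 59.00 | -59036.81 | -60054.69
Σ | 12982.12 |  |  | 920963.19 | 639945.31
x_c = 920963.19 / 12982.12 = 70.94 cm
y_c = 639945.31 / 12982.12 = 49.29 cm

x_c = 70.94 cm, y_c = 49.29 cm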